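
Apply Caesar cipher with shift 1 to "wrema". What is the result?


Caesar cipher: shift "wrema" by 1
  'w' (pos 22) + 1 = pos 23 = 'x'
  'r' (pos 17) + 1 = pos 18 = 's'
  'e' (pos 4) + 1 = pos 5 = 'f'
  'm' (pos 12) + 1 = pos 13 = 'n'
  'a' (pos 0) + 1 = pos 1 = 'b'
Result: xsfnb

xsfnb


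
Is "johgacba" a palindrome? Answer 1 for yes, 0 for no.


Input: johgacba
Reversed: abcaghoj
  Compare pos 0 ('j') with pos 7 ('a'): MISMATCH
  Compare pos 1 ('o') with pos 6 ('b'): MISMATCH
  Compare pos 2 ('h') with pos 5 ('c'): MISMATCH
  Compare pos 3 ('g') with pos 4 ('a'): MISMATCH
Result: not a palindrome

0


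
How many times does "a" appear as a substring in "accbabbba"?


Searching for "a" in "accbabbba"
Scanning each position:
  Position 0: "a" => MATCH
  Position 1: "c" => no
  Position 2: "c" => no
  Position 3: "b" => no
  Position 4: "a" => MATCH
  Position 5: "b" => no
  Position 6: "b" => no
  Position 7: "b" => no
  Position 8: "a" => MATCH
Total occurrences: 3

3


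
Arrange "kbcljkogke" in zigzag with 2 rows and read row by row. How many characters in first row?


Zigzag "kbcljkogke" into 2 rows:
Placing characters:
  'k' => row 0
  'b' => row 1
  'c' => row 0
  'l' => row 1
  'j' => row 0
  'k' => row 1
  'o' => row 0
  'g' => row 1
  'k' => row 0
  'e' => row 1
Rows:
  Row 0: "kcjok"
  Row 1: "blkge"
First row length: 5

5


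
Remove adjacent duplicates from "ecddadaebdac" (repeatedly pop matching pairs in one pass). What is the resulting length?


Input: ecddadaebdac
Stack-based adjacent duplicate removal:
  Read 'e': push. Stack: e
  Read 'c': push. Stack: ec
  Read 'd': push. Stack: ecd
  Read 'd': matches stack top 'd' => pop. Stack: ec
  Read 'a': push. Stack: eca
  Read 'd': push. Stack: ecad
  Read 'a': push. Stack: ecada
  Read 'e': push. Stack: ecadae
  Read 'b': push. Stack: ecadaeb
  Read 'd': push. Stack: ecadaebd
  Read 'a': push. Stack: ecadaebda
  Read 'c': push. Stack: ecadaebdac
Final stack: "ecadaebdac" (length 10)

10


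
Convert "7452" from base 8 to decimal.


Input: "7452" in base 8
Positional expansion:
  Digit '7' (value 7) x 8^3 = 3584
  Digit '4' (value 4) x 8^2 = 256
  Digit '5' (value 5) x 8^1 = 40
  Digit '2' (value 2) x 8^0 = 2
Sum = 3882

3882


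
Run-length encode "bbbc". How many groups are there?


Input: bbbc
Scanning for consecutive runs:
  Group 1: 'b' x 3 (positions 0-2)
  Group 2: 'c' x 1 (positions 3-3)
Total groups: 2

2


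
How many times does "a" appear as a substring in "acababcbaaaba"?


Searching for "a" in "acababcbaaaba"
Scanning each position:
  Position 0: "a" => MATCH
  Position 1: "c" => no
  Position 2: "a" => MATCH
  Position 3: "b" => no
  Position 4: "a" => MATCH
  Position 5: "b" => no
  Position 6: "c" => no
  Position 7: "b" => no
  Position 8: "a" => MATCH
  Position 9: "a" => MATCH
  Position 10: "a" => MATCH
  Position 11: "b" => no
  Position 12: "a" => MATCH
Total occurrences: 7

7


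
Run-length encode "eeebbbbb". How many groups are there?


Input: eeebbbbb
Scanning for consecutive runs:
  Group 1: 'e' x 3 (positions 0-2)
  Group 2: 'b' x 5 (positions 3-7)
Total groups: 2

2


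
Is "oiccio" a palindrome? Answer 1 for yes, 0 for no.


Input: oiccio
Reversed: oiccio
  Compare pos 0 ('o') with pos 5 ('o'): match
  Compare pos 1 ('i') with pos 4 ('i'): match
  Compare pos 2 ('c') with pos 3 ('c'): match
Result: palindrome

1


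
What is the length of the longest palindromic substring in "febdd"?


Input: "febdd"
Checking substrings for palindromes:
  [3:5] "dd" (len 2) => palindrome
Longest palindromic substring: "dd" with length 2

2


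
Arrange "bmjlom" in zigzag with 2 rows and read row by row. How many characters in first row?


Zigzag "bmjlom" into 2 rows:
Placing characters:
  'b' => row 0
  'm' => row 1
  'j' => row 0
  'l' => row 1
  'o' => row 0
  'm' => row 1
Rows:
  Row 0: "bjo"
  Row 1: "mlm"
First row length: 3

3


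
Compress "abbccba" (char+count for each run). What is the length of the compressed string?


Input: abbccba
Runs:
  'a' x 1 => "a1"
  'b' x 2 => "b2"
  'c' x 2 => "c2"
  'b' x 1 => "b1"
  'a' x 1 => "a1"
Compressed: "a1b2c2b1a1"
Compressed length: 10

10


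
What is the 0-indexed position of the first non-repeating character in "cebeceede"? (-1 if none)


Input: cebeceede
Character frequencies:
  'b': 1
  'c': 2
  'd': 1
  'e': 5
Scanning left to right for freq == 1:
  Position 0 ('c'): freq=2, skip
  Position 1 ('e'): freq=5, skip
  Position 2 ('b'): unique! => answer = 2

2


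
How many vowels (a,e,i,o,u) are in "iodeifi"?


Input: iodeifi
Checking each character:
  'i' at position 0: vowel (running total: 1)
  'o' at position 1: vowel (running total: 2)
  'd' at position 2: consonant
  'e' at position 3: vowel (running total: 3)
  'i' at position 4: vowel (running total: 4)
  'f' at position 5: consonant
  'i' at position 6: vowel (running total: 5)
Total vowels: 5

5


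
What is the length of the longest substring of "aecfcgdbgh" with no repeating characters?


Input: "aecfcgdbgh"
Sliding window (track last position of each char):
  Position 0 ('a'): window [0,0] length 1 -- new best
  Position 1 ('e'): window [0,1] length 2 -- new best
  Position 2 ('c'): window [0,2] length 3 -- new best
  Position 3 ('f'): window [0,3] length 4 -- new best
  Position 4 ('c'): repeat (last at 2), move window start to 3
  Position 4 ('c'): window [3,4] length 2
  Position 5 ('g'): window [3,5] length 3
  Position 6 ('d'): window [3,6] length 4
  Position 7 ('b'): window [3,7] length 5 -- new best
  Position 8 ('g'): repeat (last at 5), move window start to 6
  Position 8 ('g'): window [6,8] length 3
  Position 9 ('h'): window [6,9] length 4
Longest substring with no repeats: "fcgdb" with length 5

5


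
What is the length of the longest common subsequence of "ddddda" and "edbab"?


LCS of "ddddda" and "edbab"
DP table:
           e    d    b    a    b
      0    0    0    0    0    0
  d   0    0    1    1    1    1
  d   0    0    1    1    1    1
  d   0    0    1    1    1    1
  d   0    0    1    1    1    1
  d   0    0    1    1    1    1
  a   0    0    1    1    2    2
LCS length = dp[6][5] = 2

2


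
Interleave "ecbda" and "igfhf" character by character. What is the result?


Interleaving "ecbda" and "igfhf":
  Position 0: 'e' from first, 'i' from second => "ei"
  Position 1: 'c' from first, 'g' from second => "cg"
  Position 2: 'b' from first, 'f' from second => "bf"
  Position 3: 'd' from first, 'h' from second => "dh"
  Position 4: 'a' from first, 'f' from second => "af"
Result: eicgbfdhaf

eicgbfdhaf


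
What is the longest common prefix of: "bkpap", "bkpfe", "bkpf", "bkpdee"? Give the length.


Words: bkpap, bkpfe, bkpf, bkpdee
  Position 0: all 'b' => match
  Position 1: all 'k' => match
  Position 2: all 'p' => match
  Position 3: ('a', 'f', 'f', 'd') => mismatch, stop
LCP = "bkp" (length 3)

3


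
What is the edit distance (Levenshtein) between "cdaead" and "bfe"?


Computing edit distance: "cdaead" -> "bfe"
DP table:
           b    f    e
      0    1    2    3
  c   1    1    2    3
  d   2    2    2    3
  a   3    3    3    3
  e   4    4    4    3
  a   5    5    5    4
  d   6    6    6    5
Edit distance = dp[6][3] = 5

5


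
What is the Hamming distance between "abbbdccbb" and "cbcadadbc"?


Comparing "abbbdccbb" and "cbcadadbc" position by position:
  Position 0: 'a' vs 'c' => differ
  Position 1: 'b' vs 'b' => same
  Position 2: 'b' vs 'c' => differ
  Position 3: 'b' vs 'a' => differ
  Position 4: 'd' vs 'd' => same
  Position 5: 'c' vs 'a' => differ
  Position 6: 'c' vs 'd' => differ
  Position 7: 'b' vs 'b' => same
  Position 8: 'b' vs 'c' => differ
Total differences (Hamming distance): 6

6


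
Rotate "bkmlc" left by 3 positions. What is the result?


Input: "bkmlc", rotate left by 3
First 3 characters: "bkm"
Remaining characters: "lc"
Concatenate remaining + first: "lc" + "bkm" = "lcbkm"

lcbkm


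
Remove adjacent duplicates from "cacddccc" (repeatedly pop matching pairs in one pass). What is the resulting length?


Input: cacddccc
Stack-based adjacent duplicate removal:
  Read 'c': push. Stack: c
  Read 'a': push. Stack: ca
  Read 'c': push. Stack: cac
  Read 'd': push. Stack: cacd
  Read 'd': matches stack top 'd' => pop. Stack: cac
  Read 'c': matches stack top 'c' => pop. Stack: ca
  Read 'c': push. Stack: cac
  Read 'c': matches stack top 'c' => pop. Stack: ca
Final stack: "ca" (length 2)

2


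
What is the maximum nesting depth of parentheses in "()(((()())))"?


Input: "()(((()())))"
Tracking depth:
  Position 0 '(': depth becomes 1
  Position 1 ')': depth becomes 0
  Position 2 '(': depth becomes 1
  Position 3 '(': depth becomes 2
  Position 4 '(': depth becomes 3
  Position 5 '(': depth becomes 4
  Position 6 ')': depth becomes 3
  Position 7 '(': depth becomes 4
  Position 8 ')': depth becomes 3
  Position 9 ')': depth becomes 2
  Position 10 ')': depth becomes 1
  Position 11 ')': depth becomes 0
Maximum depth reached: 4

4


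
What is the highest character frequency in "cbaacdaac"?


Input: cbaacdaac
Character counts:
  'a': 4
  'b': 1
  'c': 3
  'd': 1
Maximum frequency: 4

4


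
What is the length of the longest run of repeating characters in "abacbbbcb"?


Input: "abacbbbcb"
Scanning for longest run:
  Position 1 ('b'): new char, reset run to 1
  Position 2 ('a'): new char, reset run to 1
  Position 3 ('c'): new char, reset run to 1
  Position 4 ('b'): new char, reset run to 1
  Position 5 ('b'): continues run of 'b', length=2
  Position 6 ('b'): continues run of 'b', length=3
  Position 7 ('c'): new char, reset run to 1
  Position 8 ('b'): new char, reset run to 1
Longest run: 'b' with length 3

3


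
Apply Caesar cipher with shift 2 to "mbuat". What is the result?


Caesar cipher: shift "mbuat" by 2
  'm' (pos 12) + 2 = pos 14 = 'o'
  'b' (pos 1) + 2 = pos 3 = 'd'
  'u' (pos 20) + 2 = pos 22 = 'w'
  'a' (pos 0) + 2 = pos 2 = 'c'
  't' (pos 19) + 2 = pos 21 = 'v'
Result: odwcv

odwcv


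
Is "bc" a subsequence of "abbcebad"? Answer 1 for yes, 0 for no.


Check if "bc" is a subsequence of "abbcebad"
Greedy scan:
  Position 0 ('a'): no match needed
  Position 1 ('b'): matches sub[0] = 'b'
  Position 2 ('b'): no match needed
  Position 3 ('c'): matches sub[1] = 'c'
  Position 4 ('e'): no match needed
  Position 5 ('b'): no match needed
  Position 6 ('a'): no match needed
  Position 7 ('d'): no match needed
All 2 characters matched => is a subsequence

1


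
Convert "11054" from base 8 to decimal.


Input: "11054" in base 8
Positional expansion:
  Digit '1' (value 1) x 8^4 = 4096
  Digit '1' (value 1) x 8^3 = 512
  Digit '0' (value 0) x 8^2 = 0
  Digit '5' (value 5) x 8^1 = 40
  Digit '4' (value 4) x 8^0 = 4
Sum = 4652

4652


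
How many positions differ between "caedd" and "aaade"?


Comparing "caedd" and "aaade" position by position:
  Position 0: 'c' vs 'a' => DIFFER
  Position 1: 'a' vs 'a' => same
  Position 2: 'e' vs 'a' => DIFFER
  Position 3: 'd' vs 'd' => same
  Position 4: 'd' vs 'e' => DIFFER
Positions that differ: 3

3


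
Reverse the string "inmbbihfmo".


Input: inmbbihfmo
Reading characters right to left:
  Position 9: 'o'
  Position 8: 'm'
  Position 7: 'f'
  Position 6: 'h'
  Position 5: 'i'
  Position 4: 'b'
  Position 3: 'b'
  Position 2: 'm'
  Position 1: 'n'
  Position 0: 'i'
Reversed: omfhibbmni

omfhibbmni


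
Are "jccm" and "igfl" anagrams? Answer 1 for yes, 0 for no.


Strings: "jccm", "igfl"
Sorted first:  ccjm
Sorted second: fgil
Differ at position 0: 'c' vs 'f' => not anagrams

0


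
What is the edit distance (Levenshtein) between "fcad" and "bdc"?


Computing edit distance: "fcad" -> "bdc"
DP table:
           b    d    c
      0    1    2    3
  f   1    1    2    3
  c   2    2    2    2
  a   3    3    3    3
  d   4    4    3    4
Edit distance = dp[4][3] = 4

4


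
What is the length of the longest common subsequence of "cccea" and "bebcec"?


LCS of "cccea" and "bebcec"
DP table:
           b    e    b    c    e    c
      0    0    0    0    0    0    0
  c   0    0    0    0    1    1    1
  c   0    0    0    0    1    1    2
  c   0    0    0    0    1    1    2
  e   0    0    1    1    1    2    2
  a   0    0    1    1    1    2    2
LCS length = dp[5][6] = 2

2


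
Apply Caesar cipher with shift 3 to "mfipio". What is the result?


Caesar cipher: shift "mfipio" by 3
  'm' (pos 12) + 3 = pos 15 = 'p'
  'f' (pos 5) + 3 = pos 8 = 'i'
  'i' (pos 8) + 3 = pos 11 = 'l'
  'p' (pos 15) + 3 = pos 18 = 's'
  'i' (pos 8) + 3 = pos 11 = 'l'
  'o' (pos 14) + 3 = pos 17 = 'r'
Result: pilslr

pilslr


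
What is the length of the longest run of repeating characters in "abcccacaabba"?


Input: "abcccacaabba"
Scanning for longest run:
  Position 1 ('b'): new char, reset run to 1
  Position 2 ('c'): new char, reset run to 1
  Position 3 ('c'): continues run of 'c', length=2
  Position 4 ('c'): continues run of 'c', length=3
  Position 5 ('a'): new char, reset run to 1
  Position 6 ('c'): new char, reset run to 1
  Position 7 ('a'): new char, reset run to 1
  Position 8 ('a'): continues run of 'a', length=2
  Position 9 ('b'): new char, reset run to 1
  Position 10 ('b'): continues run of 'b', length=2
  Position 11 ('a'): new char, reset run to 1
Longest run: 'c' with length 3

3


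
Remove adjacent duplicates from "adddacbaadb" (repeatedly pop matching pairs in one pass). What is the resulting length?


Input: adddacbaadb
Stack-based adjacent duplicate removal:
  Read 'a': push. Stack: a
  Read 'd': push. Stack: ad
  Read 'd': matches stack top 'd' => pop. Stack: a
  Read 'd': push. Stack: ad
  Read 'a': push. Stack: ada
  Read 'c': push. Stack: adac
  Read 'b': push. Stack: adacb
  Read 'a': push. Stack: adacba
  Read 'a': matches stack top 'a' => pop. Stack: adacb
  Read 'd': push. Stack: adacbd
  Read 'b': push. Stack: adacbdb
Final stack: "adacbdb" (length 7)

7


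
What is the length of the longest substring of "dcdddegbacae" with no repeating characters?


Input: "dcdddegbacae"
Sliding window (track last position of each char):
  Position 0 ('d'): window [0,0] length 1 -- new best
  Position 1 ('c'): window [0,1] length 2 -- new best
  Position 2 ('d'): repeat (last at 0), move window start to 1
  Position 2 ('d'): window [1,2] length 2
  Position 3 ('d'): repeat (last at 2), move window start to 3
  Position 3 ('d'): window [3,3] length 1
  Position 4 ('d'): repeat (last at 3), move window start to 4
  Position 4 ('d'): window [4,4] length 1
  Position 5 ('e'): window [4,5] length 2
  Position 6 ('g'): window [4,6] length 3 -- new best
  Position 7 ('b'): window [4,7] length 4 -- new best
  Position 8 ('a'): window [4,8] length 5 -- new best
  Position 9 ('c'): window [4,9] length 6 -- new best
  Position 10 ('a'): repeat (last at 8), move window start to 9
  Position 10 ('a'): window [9,10] length 2
  Position 11 ('e'): window [9,11] length 3
Longest substring with no repeats: "degbac" with length 6

6


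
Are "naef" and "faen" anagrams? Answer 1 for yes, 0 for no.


Strings: "naef", "faen"
Sorted first:  aefn
Sorted second: aefn
Sorted forms match => anagrams

1


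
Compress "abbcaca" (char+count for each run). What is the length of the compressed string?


Input: abbcaca
Runs:
  'a' x 1 => "a1"
  'b' x 2 => "b2"
  'c' x 1 => "c1"
  'a' x 1 => "a1"
  'c' x 1 => "c1"
  'a' x 1 => "a1"
Compressed: "a1b2c1a1c1a1"
Compressed length: 12

12


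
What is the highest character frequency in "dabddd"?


Input: dabddd
Character counts:
  'a': 1
  'b': 1
  'd': 4
Maximum frequency: 4

4


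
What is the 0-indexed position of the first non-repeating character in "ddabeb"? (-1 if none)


Input: ddabeb
Character frequencies:
  'a': 1
  'b': 2
  'd': 2
  'e': 1
Scanning left to right for freq == 1:
  Position 0 ('d'): freq=2, skip
  Position 1 ('d'): freq=2, skip
  Position 2 ('a'): unique! => answer = 2

2


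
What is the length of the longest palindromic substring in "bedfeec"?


Input: "bedfeec"
Checking substrings for palindromes:
  [4:6] "ee" (len 2) => palindrome
Longest palindromic substring: "ee" with length 2

2


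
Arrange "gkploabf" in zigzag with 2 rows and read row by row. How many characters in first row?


Zigzag "gkploabf" into 2 rows:
Placing characters:
  'g' => row 0
  'k' => row 1
  'p' => row 0
  'l' => row 1
  'o' => row 0
  'a' => row 1
  'b' => row 0
  'f' => row 1
Rows:
  Row 0: "gpob"
  Row 1: "klaf"
First row length: 4

4


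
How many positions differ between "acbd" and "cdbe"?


Comparing "acbd" and "cdbe" position by position:
  Position 0: 'a' vs 'c' => DIFFER
  Position 1: 'c' vs 'd' => DIFFER
  Position 2: 'b' vs 'b' => same
  Position 3: 'd' vs 'e' => DIFFER
Positions that differ: 3

3


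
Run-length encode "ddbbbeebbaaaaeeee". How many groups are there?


Input: ddbbbeebbaaaaeeee
Scanning for consecutive runs:
  Group 1: 'd' x 2 (positions 0-1)
  Group 2: 'b' x 3 (positions 2-4)
  Group 3: 'e' x 2 (positions 5-6)
  Group 4: 'b' x 2 (positions 7-8)
  Group 5: 'a' x 4 (positions 9-12)
  Group 6: 'e' x 4 (positions 13-16)
Total groups: 6

6


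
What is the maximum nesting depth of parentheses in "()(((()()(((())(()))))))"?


Input: "()(((()()(((())(()))))))"
Tracking depth:
  Position 0 '(': depth becomes 1
  Position 1 ')': depth becomes 0
  Position 2 '(': depth becomes 1
  Position 3 '(': depth becomes 2
  Position 4 '(': depth becomes 3
  Position 5 '(': depth becomes 4
  Position 6 ')': depth becomes 3
  Position 7 '(': depth becomes 4
  Position 8 ')': depth becomes 3
  Position 9 '(': depth becomes 4
  Position 10 '(': depth becomes 5
  Position 11 '(': depth becomes 6
  Position 12 '(': depth becomes 7
  Position 13 ')': depth becomes 6
  Position 14 ')': depth becomes 5
  Position 15 '(': depth becomes 6
  Position 16 '(': depth becomes 7
  Position 17 ')': depth becomes 6
  Position 18 ')': depth becomes 5
  Position 19 ')': depth becomes 4
  Position 20 ')': depth becomes 3
  Position 21 ')': depth becomes 2
  Position 22 ')': depth becomes 1
  Position 23 ')': depth becomes 0
Maximum depth reached: 7

7


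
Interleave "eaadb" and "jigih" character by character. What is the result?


Interleaving "eaadb" and "jigih":
  Position 0: 'e' from first, 'j' from second => "ej"
  Position 1: 'a' from first, 'i' from second => "ai"
  Position 2: 'a' from first, 'g' from second => "ag"
  Position 3: 'd' from first, 'i' from second => "di"
  Position 4: 'b' from first, 'h' from second => "bh"
Result: ejaiagdibh

ejaiagdibh


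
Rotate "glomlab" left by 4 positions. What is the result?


Input: "glomlab", rotate left by 4
First 4 characters: "glom"
Remaining characters: "lab"
Concatenate remaining + first: "lab" + "glom" = "labglom"

labglom


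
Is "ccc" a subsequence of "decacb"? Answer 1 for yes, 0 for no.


Check if "ccc" is a subsequence of "decacb"
Greedy scan:
  Position 0 ('d'): no match needed
  Position 1 ('e'): no match needed
  Position 2 ('c'): matches sub[0] = 'c'
  Position 3 ('a'): no match needed
  Position 4 ('c'): matches sub[1] = 'c'
  Position 5 ('b'): no match needed
Only matched 2/3 characters => not a subsequence

0


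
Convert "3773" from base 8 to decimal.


Input: "3773" in base 8
Positional expansion:
  Digit '3' (value 3) x 8^3 = 1536
  Digit '7' (value 7) x 8^2 = 448
  Digit '7' (value 7) x 8^1 = 56
  Digit '3' (value 3) x 8^0 = 3
Sum = 2043

2043


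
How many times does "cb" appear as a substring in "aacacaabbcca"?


Searching for "cb" in "aacacaabbcca"
Scanning each position:
  Position 0: "aa" => no
  Position 1: "ac" => no
  Position 2: "ca" => no
  Position 3: "ac" => no
  Position 4: "ca" => no
  Position 5: "aa" => no
  Position 6: "ab" => no
  Position 7: "bb" => no
  Position 8: "bc" => no
  Position 9: "cc" => no
  Position 10: "ca" => no
Total occurrences: 0

0


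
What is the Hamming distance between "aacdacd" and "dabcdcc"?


Comparing "aacdacd" and "dabcdcc" position by position:
  Position 0: 'a' vs 'd' => differ
  Position 1: 'a' vs 'a' => same
  Position 2: 'c' vs 'b' => differ
  Position 3: 'd' vs 'c' => differ
  Position 4: 'a' vs 'd' => differ
  Position 5: 'c' vs 'c' => same
  Position 6: 'd' vs 'c' => differ
Total differences (Hamming distance): 5

5


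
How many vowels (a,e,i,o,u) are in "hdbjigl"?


Input: hdbjigl
Checking each character:
  'h' at position 0: consonant
  'd' at position 1: consonant
  'b' at position 2: consonant
  'j' at position 3: consonant
  'i' at position 4: vowel (running total: 1)
  'g' at position 5: consonant
  'l' at position 6: consonant
Total vowels: 1

1


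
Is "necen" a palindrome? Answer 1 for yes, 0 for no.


Input: necen
Reversed: necen
  Compare pos 0 ('n') with pos 4 ('n'): match
  Compare pos 1 ('e') with pos 3 ('e'): match
Result: palindrome

1


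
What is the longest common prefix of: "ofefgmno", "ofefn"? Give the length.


Words: ofefgmno, ofefn
  Position 0: all 'o' => match
  Position 1: all 'f' => match
  Position 2: all 'e' => match
  Position 3: all 'f' => match
  Position 4: ('g', 'n') => mismatch, stop
LCP = "ofef" (length 4)

4


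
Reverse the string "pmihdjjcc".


Input: pmihdjjcc
Reading characters right to left:
  Position 8: 'c'
  Position 7: 'c'
  Position 6: 'j'
  Position 5: 'j'
  Position 4: 'd'
  Position 3: 'h'
  Position 2: 'i'
  Position 1: 'm'
  Position 0: 'p'
Reversed: ccjjdhimp

ccjjdhimp


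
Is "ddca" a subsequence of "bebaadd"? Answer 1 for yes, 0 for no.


Check if "ddca" is a subsequence of "bebaadd"
Greedy scan:
  Position 0 ('b'): no match needed
  Position 1 ('e'): no match needed
  Position 2 ('b'): no match needed
  Position 3 ('a'): no match needed
  Position 4 ('a'): no match needed
  Position 5 ('d'): matches sub[0] = 'd'
  Position 6 ('d'): matches sub[1] = 'd'
Only matched 2/4 characters => not a subsequence

0


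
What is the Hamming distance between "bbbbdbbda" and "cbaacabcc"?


Comparing "bbbbdbbda" and "cbaacabcc" position by position:
  Position 0: 'b' vs 'c' => differ
  Position 1: 'b' vs 'b' => same
  Position 2: 'b' vs 'a' => differ
  Position 3: 'b' vs 'a' => differ
  Position 4: 'd' vs 'c' => differ
  Position 5: 'b' vs 'a' => differ
  Position 6: 'b' vs 'b' => same
  Position 7: 'd' vs 'c' => differ
  Position 8: 'a' vs 'c' => differ
Total differences (Hamming distance): 7

7


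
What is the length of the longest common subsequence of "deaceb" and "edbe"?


LCS of "deaceb" and "edbe"
DP table:
           e    d    b    e
      0    0    0    0    0
  d   0    0    1    1    1
  e   0    1    1    1    2
  a   0    1    1    1    2
  c   0    1    1    1    2
  e   0    1    1    1    2
  b   0    1    1    2    2
LCS length = dp[6][4] = 2

2


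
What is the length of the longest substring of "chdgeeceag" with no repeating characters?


Input: "chdgeeceag"
Sliding window (track last position of each char):
  Position 0 ('c'): window [0,0] length 1 -- new best
  Position 1 ('h'): window [0,1] length 2 -- new best
  Position 2 ('d'): window [0,2] length 3 -- new best
  Position 3 ('g'): window [0,3] length 4 -- new best
  Position 4 ('e'): window [0,4] length 5 -- new best
  Position 5 ('e'): repeat (last at 4), move window start to 5
  Position 5 ('e'): window [5,5] length 1
  Position 6 ('c'): window [5,6] length 2
  Position 7 ('e'): repeat (last at 5), move window start to 6
  Position 7 ('e'): window [6,7] length 2
  Position 8 ('a'): window [6,8] length 3
  Position 9 ('g'): window [6,9] length 4
Longest substring with no repeats: "chdge" with length 5

5


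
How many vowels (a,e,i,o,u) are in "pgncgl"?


Input: pgncgl
Checking each character:
  'p' at position 0: consonant
  'g' at position 1: consonant
  'n' at position 2: consonant
  'c' at position 3: consonant
  'g' at position 4: consonant
  'l' at position 5: consonant
Total vowels: 0

0


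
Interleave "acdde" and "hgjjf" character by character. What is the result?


Interleaving "acdde" and "hgjjf":
  Position 0: 'a' from first, 'h' from second => "ah"
  Position 1: 'c' from first, 'g' from second => "cg"
  Position 2: 'd' from first, 'j' from second => "dj"
  Position 3: 'd' from first, 'j' from second => "dj"
  Position 4: 'e' from first, 'f' from second => "ef"
Result: ahcgdjdjef

ahcgdjdjef


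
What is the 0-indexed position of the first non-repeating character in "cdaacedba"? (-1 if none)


Input: cdaacedba
Character frequencies:
  'a': 3
  'b': 1
  'c': 2
  'd': 2
  'e': 1
Scanning left to right for freq == 1:
  Position 0 ('c'): freq=2, skip
  Position 1 ('d'): freq=2, skip
  Position 2 ('a'): freq=3, skip
  Position 3 ('a'): freq=3, skip
  Position 4 ('c'): freq=2, skip
  Position 5 ('e'): unique! => answer = 5

5


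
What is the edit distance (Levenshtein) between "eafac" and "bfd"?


Computing edit distance: "eafac" -> "bfd"
DP table:
           b    f    d
      0    1    2    3
  e   1    1    2    3
  a   2    2    2    3
  f   3    3    2    3
  a   4    4    3    3
  c   5    5    4    4
Edit distance = dp[5][3] = 4

4


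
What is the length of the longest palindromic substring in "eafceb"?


Input: "eafceb"
Checking substrings for palindromes:
  No multi-char palindromic substrings found
Longest palindromic substring: "e" with length 1

1


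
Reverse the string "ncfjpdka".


Input: ncfjpdka
Reading characters right to left:
  Position 7: 'a'
  Position 6: 'k'
  Position 5: 'd'
  Position 4: 'p'
  Position 3: 'j'
  Position 2: 'f'
  Position 1: 'c'
  Position 0: 'n'
Reversed: akdpjfcn

akdpjfcn


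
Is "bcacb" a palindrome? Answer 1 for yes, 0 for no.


Input: bcacb
Reversed: bcacb
  Compare pos 0 ('b') with pos 4 ('b'): match
  Compare pos 1 ('c') with pos 3 ('c'): match
Result: palindrome

1


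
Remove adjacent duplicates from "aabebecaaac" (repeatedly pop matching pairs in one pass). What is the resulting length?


Input: aabebecaaac
Stack-based adjacent duplicate removal:
  Read 'a': push. Stack: a
  Read 'a': matches stack top 'a' => pop. Stack: (empty)
  Read 'b': push. Stack: b
  Read 'e': push. Stack: be
  Read 'b': push. Stack: beb
  Read 'e': push. Stack: bebe
  Read 'c': push. Stack: bebec
  Read 'a': push. Stack: bebeca
  Read 'a': matches stack top 'a' => pop. Stack: bebec
  Read 'a': push. Stack: bebeca
  Read 'c': push. Stack: bebecac
Final stack: "bebecac" (length 7)

7


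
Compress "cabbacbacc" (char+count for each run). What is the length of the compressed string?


Input: cabbacbacc
Runs:
  'c' x 1 => "c1"
  'a' x 1 => "a1"
  'b' x 2 => "b2"
  'a' x 1 => "a1"
  'c' x 1 => "c1"
  'b' x 1 => "b1"
  'a' x 1 => "a1"
  'c' x 2 => "c2"
Compressed: "c1a1b2a1c1b1a1c2"
Compressed length: 16

16


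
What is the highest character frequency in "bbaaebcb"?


Input: bbaaebcb
Character counts:
  'a': 2
  'b': 4
  'c': 1
  'e': 1
Maximum frequency: 4

4


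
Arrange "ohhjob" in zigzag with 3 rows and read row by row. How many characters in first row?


Zigzag "ohhjob" into 3 rows:
Placing characters:
  'o' => row 0
  'h' => row 1
  'h' => row 2
  'j' => row 1
  'o' => row 0
  'b' => row 1
Rows:
  Row 0: "oo"
  Row 1: "hjb"
  Row 2: "h"
First row length: 2

2


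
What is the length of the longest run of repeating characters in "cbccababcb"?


Input: "cbccababcb"
Scanning for longest run:
  Position 1 ('b'): new char, reset run to 1
  Position 2 ('c'): new char, reset run to 1
  Position 3 ('c'): continues run of 'c', length=2
  Position 4 ('a'): new char, reset run to 1
  Position 5 ('b'): new char, reset run to 1
  Position 6 ('a'): new char, reset run to 1
  Position 7 ('b'): new char, reset run to 1
  Position 8 ('c'): new char, reset run to 1
  Position 9 ('b'): new char, reset run to 1
Longest run: 'c' with length 2

2


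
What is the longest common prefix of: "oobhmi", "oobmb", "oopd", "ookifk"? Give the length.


Words: oobhmi, oobmb, oopd, ookifk
  Position 0: all 'o' => match
  Position 1: all 'o' => match
  Position 2: ('b', 'b', 'p', 'k') => mismatch, stop
LCP = "oo" (length 2)

2


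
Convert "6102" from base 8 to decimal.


Input: "6102" in base 8
Positional expansion:
  Digit '6' (value 6) x 8^3 = 3072
  Digit '1' (value 1) x 8^2 = 64
  Digit '0' (value 0) x 8^1 = 0
  Digit '2' (value 2) x 8^0 = 2
Sum = 3138

3138


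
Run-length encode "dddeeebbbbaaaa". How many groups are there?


Input: dddeeebbbbaaaa
Scanning for consecutive runs:
  Group 1: 'd' x 3 (positions 0-2)
  Group 2: 'e' x 3 (positions 3-5)
  Group 3: 'b' x 4 (positions 6-9)
  Group 4: 'a' x 4 (positions 10-13)
Total groups: 4

4


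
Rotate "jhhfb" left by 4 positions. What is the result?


Input: "jhhfb", rotate left by 4
First 4 characters: "jhhf"
Remaining characters: "b"
Concatenate remaining + first: "b" + "jhhf" = "bjhhf"

bjhhf


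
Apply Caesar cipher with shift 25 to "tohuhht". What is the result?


Caesar cipher: shift "tohuhht" by 25
  't' (pos 19) + 25 = pos 18 = 's'
  'o' (pos 14) + 25 = pos 13 = 'n'
  'h' (pos 7) + 25 = pos 6 = 'g'
  'u' (pos 20) + 25 = pos 19 = 't'
  'h' (pos 7) + 25 = pos 6 = 'g'
  'h' (pos 7) + 25 = pos 6 = 'g'
  't' (pos 19) + 25 = pos 18 = 's'
Result: sngtggs

sngtggs


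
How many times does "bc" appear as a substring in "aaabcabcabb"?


Searching for "bc" in "aaabcabcabb"
Scanning each position:
  Position 0: "aa" => no
  Position 1: "aa" => no
  Position 2: "ab" => no
  Position 3: "bc" => MATCH
  Position 4: "ca" => no
  Position 5: "ab" => no
  Position 6: "bc" => MATCH
  Position 7: "ca" => no
  Position 8: "ab" => no
  Position 9: "bb" => no
Total occurrences: 2

2


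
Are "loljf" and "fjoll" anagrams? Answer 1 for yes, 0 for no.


Strings: "loljf", "fjoll"
Sorted first:  fjllo
Sorted second: fjllo
Sorted forms match => anagrams

1


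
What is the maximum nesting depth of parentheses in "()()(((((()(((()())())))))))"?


Input: "()()(((((()(((()())())))))))"
Tracking depth:
  Position 0 '(': depth becomes 1
  Position 1 ')': depth becomes 0
  Position 2 '(': depth becomes 1
  Position 3 ')': depth becomes 0
  Position 4 '(': depth becomes 1
  Position 5 '(': depth becomes 2
  Position 6 '(': depth becomes 3
  Position 7 '(': depth becomes 4
  Position 8 '(': depth becomes 5
  Position 9 '(': depth becomes 6
  Position 10 ')': depth becomes 5
  Position 11 '(': depth becomes 6
  Position 12 '(': depth becomes 7
  Position 13 '(': depth becomes 8
  Position 14 '(': depth becomes 9
  Position 15 ')': depth becomes 8
  Position 16 '(': depth becomes 9
  Position 17 ')': depth becomes 8
  Position 18 ')': depth becomes 7
  Position 19 '(': depth becomes 8
  Position 20 ')': depth becomes 7
  Position 21 ')': depth becomes 6
  Position 22 ')': depth becomes 5
  Position 23 ')': depth becomes 4
  Position 24 ')': depth becomes 3
  Position 25 ')': depth becomes 2
  Position 26 ')': depth becomes 1
  Position 27 ')': depth becomes 0
Maximum depth reached: 9

9


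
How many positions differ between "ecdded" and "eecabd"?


Comparing "ecdded" and "eecabd" position by position:
  Position 0: 'e' vs 'e' => same
  Position 1: 'c' vs 'e' => DIFFER
  Position 2: 'd' vs 'c' => DIFFER
  Position 3: 'd' vs 'a' => DIFFER
  Position 4: 'e' vs 'b' => DIFFER
  Position 5: 'd' vs 'd' => same
Positions that differ: 4

4


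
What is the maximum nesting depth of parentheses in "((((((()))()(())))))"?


Input: "((((((()))()(())))))"
Tracking depth:
  Position 0 '(': depth becomes 1
  Position 1 '(': depth becomes 2
  Position 2 '(': depth becomes 3
  Position 3 '(': depth becomes 4
  Position 4 '(': depth becomes 5
  Position 5 '(': depth becomes 6
  Position 6 '(': depth becomes 7
  Position 7 ')': depth becomes 6
  Position 8 ')': depth becomes 5
  Position 9 ')': depth becomes 4
  Position 10 '(': depth becomes 5
  Position 11 ')': depth becomes 4
  Position 12 '(': depth becomes 5
  Position 13 '(': depth becomes 6
  Position 14 ')': depth becomes 5
  Position 15 ')': depth becomes 4
  Position 16 ')': depth becomes 3
  Position 17 ')': depth becomes 2
  Position 18 ')': depth becomes 1
  Position 19 ')': depth becomes 0
Maximum depth reached: 7

7


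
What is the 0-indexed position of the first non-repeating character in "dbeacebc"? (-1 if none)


Input: dbeacebc
Character frequencies:
  'a': 1
  'b': 2
  'c': 2
  'd': 1
  'e': 2
Scanning left to right for freq == 1:
  Position 0 ('d'): unique! => answer = 0

0


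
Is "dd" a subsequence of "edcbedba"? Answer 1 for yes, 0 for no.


Check if "dd" is a subsequence of "edcbedba"
Greedy scan:
  Position 0 ('e'): no match needed
  Position 1 ('d'): matches sub[0] = 'd'
  Position 2 ('c'): no match needed
  Position 3 ('b'): no match needed
  Position 4 ('e'): no match needed
  Position 5 ('d'): matches sub[1] = 'd'
  Position 6 ('b'): no match needed
  Position 7 ('a'): no match needed
All 2 characters matched => is a subsequence

1


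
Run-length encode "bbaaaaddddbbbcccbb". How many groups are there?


Input: bbaaaaddddbbbcccbb
Scanning for consecutive runs:
  Group 1: 'b' x 2 (positions 0-1)
  Group 2: 'a' x 4 (positions 2-5)
  Group 3: 'd' x 4 (positions 6-9)
  Group 4: 'b' x 3 (positions 10-12)
  Group 5: 'c' x 3 (positions 13-15)
  Group 6: 'b' x 2 (positions 16-17)
Total groups: 6

6


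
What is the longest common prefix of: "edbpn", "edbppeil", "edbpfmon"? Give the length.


Words: edbpn, edbppeil, edbpfmon
  Position 0: all 'e' => match
  Position 1: all 'd' => match
  Position 2: all 'b' => match
  Position 3: all 'p' => match
  Position 4: ('n', 'p', 'f') => mismatch, stop
LCP = "edbp" (length 4)

4


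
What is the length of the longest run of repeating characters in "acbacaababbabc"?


Input: "acbacaababbabc"
Scanning for longest run:
  Position 1 ('c'): new char, reset run to 1
  Position 2 ('b'): new char, reset run to 1
  Position 3 ('a'): new char, reset run to 1
  Position 4 ('c'): new char, reset run to 1
  Position 5 ('a'): new char, reset run to 1
  Position 6 ('a'): continues run of 'a', length=2
  Position 7 ('b'): new char, reset run to 1
  Position 8 ('a'): new char, reset run to 1
  Position 9 ('b'): new char, reset run to 1
  Position 10 ('b'): continues run of 'b', length=2
  Position 11 ('a'): new char, reset run to 1
  Position 12 ('b'): new char, reset run to 1
  Position 13 ('c'): new char, reset run to 1
Longest run: 'a' with length 2

2


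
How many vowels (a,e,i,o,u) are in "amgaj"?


Input: amgaj
Checking each character:
  'a' at position 0: vowel (running total: 1)
  'm' at position 1: consonant
  'g' at position 2: consonant
  'a' at position 3: vowel (running total: 2)
  'j' at position 4: consonant
Total vowels: 2

2


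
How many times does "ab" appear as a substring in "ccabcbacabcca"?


Searching for "ab" in "ccabcbacabcca"
Scanning each position:
  Position 0: "cc" => no
  Position 1: "ca" => no
  Position 2: "ab" => MATCH
  Position 3: "bc" => no
  Position 4: "cb" => no
  Position 5: "ba" => no
  Position 6: "ac" => no
  Position 7: "ca" => no
  Position 8: "ab" => MATCH
  Position 9: "bc" => no
  Position 10: "cc" => no
  Position 11: "ca" => no
Total occurrences: 2

2


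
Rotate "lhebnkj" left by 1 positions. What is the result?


Input: "lhebnkj", rotate left by 1
First 1 characters: "l"
Remaining characters: "hebnkj"
Concatenate remaining + first: "hebnkj" + "l" = "hebnkjl"

hebnkjl


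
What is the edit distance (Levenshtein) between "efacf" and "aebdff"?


Computing edit distance: "efacf" -> "aebdff"
DP table:
           a    e    b    d    f    f
      0    1    2    3    4    5    6
  e   1    1    1    2    3    4    5
  f   2    2    2    2    3    3    4
  a   3    2    3    3    3    4    4
  c   4    3    3    4    4    4    5
  f   5    4    4    4    5    4    4
Edit distance = dp[5][6] = 4

4


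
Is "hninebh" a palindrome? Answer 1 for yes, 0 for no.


Input: hninebh
Reversed: hbeninh
  Compare pos 0 ('h') with pos 6 ('h'): match
  Compare pos 1 ('n') with pos 5 ('b'): MISMATCH
  Compare pos 2 ('i') with pos 4 ('e'): MISMATCH
Result: not a palindrome

0


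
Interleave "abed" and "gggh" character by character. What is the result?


Interleaving "abed" and "gggh":
  Position 0: 'a' from first, 'g' from second => "ag"
  Position 1: 'b' from first, 'g' from second => "bg"
  Position 2: 'e' from first, 'g' from second => "eg"
  Position 3: 'd' from first, 'h' from second => "dh"
Result: agbgegdh

agbgegdh


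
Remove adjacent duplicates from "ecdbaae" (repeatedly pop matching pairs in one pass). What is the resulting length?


Input: ecdbaae
Stack-based adjacent duplicate removal:
  Read 'e': push. Stack: e
  Read 'c': push. Stack: ec
  Read 'd': push. Stack: ecd
  Read 'b': push. Stack: ecdb
  Read 'a': push. Stack: ecdba
  Read 'a': matches stack top 'a' => pop. Stack: ecdb
  Read 'e': push. Stack: ecdbe
Final stack: "ecdbe" (length 5)

5


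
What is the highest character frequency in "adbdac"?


Input: adbdac
Character counts:
  'a': 2
  'b': 1
  'c': 1
  'd': 2
Maximum frequency: 2

2


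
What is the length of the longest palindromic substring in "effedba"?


Input: "effedba"
Checking substrings for palindromes:
  [0:4] "effe" (len 4) => palindrome
  [1:3] "ff" (len 2) => palindrome
Longest palindromic substring: "effe" with length 4

4


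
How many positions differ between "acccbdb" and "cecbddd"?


Comparing "acccbdb" and "cecbddd" position by position:
  Position 0: 'a' vs 'c' => DIFFER
  Position 1: 'c' vs 'e' => DIFFER
  Position 2: 'c' vs 'c' => same
  Position 3: 'c' vs 'b' => DIFFER
  Position 4: 'b' vs 'd' => DIFFER
  Position 5: 'd' vs 'd' => same
  Position 6: 'b' vs 'd' => DIFFER
Positions that differ: 5

5


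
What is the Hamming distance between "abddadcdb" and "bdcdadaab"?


Comparing "abddadcdb" and "bdcdadaab" position by position:
  Position 0: 'a' vs 'b' => differ
  Position 1: 'b' vs 'd' => differ
  Position 2: 'd' vs 'c' => differ
  Position 3: 'd' vs 'd' => same
  Position 4: 'a' vs 'a' => same
  Position 5: 'd' vs 'd' => same
  Position 6: 'c' vs 'a' => differ
  Position 7: 'd' vs 'a' => differ
  Position 8: 'b' vs 'b' => same
Total differences (Hamming distance): 5

5


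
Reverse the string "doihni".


Input: doihni
Reading characters right to left:
  Position 5: 'i'
  Position 4: 'n'
  Position 3: 'h'
  Position 2: 'i'
  Position 1: 'o'
  Position 0: 'd'
Reversed: inhiod

inhiod


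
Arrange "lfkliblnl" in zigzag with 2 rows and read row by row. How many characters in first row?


Zigzag "lfkliblnl" into 2 rows:
Placing characters:
  'l' => row 0
  'f' => row 1
  'k' => row 0
  'l' => row 1
  'i' => row 0
  'b' => row 1
  'l' => row 0
  'n' => row 1
  'l' => row 0
Rows:
  Row 0: "lkill"
  Row 1: "flbn"
First row length: 5

5


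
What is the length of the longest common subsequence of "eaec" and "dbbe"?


LCS of "eaec" and "dbbe"
DP table:
           d    b    b    e
      0    0    0    0    0
  e   0    0    0    0    1
  a   0    0    0    0    1
  e   0    0    0    0    1
  c   0    0    0    0    1
LCS length = dp[4][4] = 1

1


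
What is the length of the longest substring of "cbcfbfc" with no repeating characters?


Input: "cbcfbfc"
Sliding window (track last position of each char):
  Position 0 ('c'): window [0,0] length 1 -- new best
  Position 1 ('b'): window [0,1] length 2 -- new best
  Position 2 ('c'): repeat (last at 0), move window start to 1
  Position 2 ('c'): window [1,2] length 2
  Position 3 ('f'): window [1,3] length 3 -- new best
  Position 4 ('b'): repeat (last at 1), move window start to 2
  Position 4 ('b'): window [2,4] length 3
  Position 5 ('f'): repeat (last at 3), move window start to 4
  Position 5 ('f'): window [4,5] length 2
  Position 6 ('c'): window [4,6] length 3
Longest substring with no repeats: "bcf" with length 3

3


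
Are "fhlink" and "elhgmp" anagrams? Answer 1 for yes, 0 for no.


Strings: "fhlink", "elhgmp"
Sorted first:  fhikln
Sorted second: eghlmp
Differ at position 0: 'f' vs 'e' => not anagrams

0
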